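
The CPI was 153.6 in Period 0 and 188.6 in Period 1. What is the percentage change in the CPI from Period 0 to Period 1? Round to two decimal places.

Change = (188.6 − 153.6) / 153.6 × 100
       = 35.0 / 153.6 × 100 = 22.7865%

22.79%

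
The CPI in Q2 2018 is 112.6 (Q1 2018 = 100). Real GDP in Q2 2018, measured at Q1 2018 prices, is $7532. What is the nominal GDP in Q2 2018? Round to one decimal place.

Nominal = Real × (Index/100) = 7532 × (112.6/100)
        = 7532 × 1.126 = 8481.0320

8481.0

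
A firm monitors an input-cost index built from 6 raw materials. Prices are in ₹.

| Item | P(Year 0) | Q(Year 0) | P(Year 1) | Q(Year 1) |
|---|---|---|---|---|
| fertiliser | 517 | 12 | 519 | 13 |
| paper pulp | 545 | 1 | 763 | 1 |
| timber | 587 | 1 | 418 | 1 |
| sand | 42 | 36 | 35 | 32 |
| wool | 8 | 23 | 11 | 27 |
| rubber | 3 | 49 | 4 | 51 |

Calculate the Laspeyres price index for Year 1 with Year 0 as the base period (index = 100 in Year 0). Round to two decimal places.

99.34

Laspeyres price index uses base-period quantities as weights.
ΣP(Year 1)·Q(Year 0) = 519×12 + 763×1 + 418×1 + 35×36 + 11×23 + 4×49 = 6228 + 763 + 418 + 1260 + 253 + 196 = 9118
ΣP(Year 0)·Q(Year 0) = 517×12 + 545×1 + 587×1 + 42×36 + 8×23 + 3×49 = 6204 + 545 + 587 + 1512 + 184 + 147 = 9179
Index = 9118 / 9179 × 100 = 99.3354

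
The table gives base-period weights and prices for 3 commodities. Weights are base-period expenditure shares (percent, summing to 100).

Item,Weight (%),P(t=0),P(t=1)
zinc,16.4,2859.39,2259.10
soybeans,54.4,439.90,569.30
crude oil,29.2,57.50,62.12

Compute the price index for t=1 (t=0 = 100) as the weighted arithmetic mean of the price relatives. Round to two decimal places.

zinc: 16.4 × (2259.10/2859.39) = 16.4 × 0.790064 = 12.9570
soybeans: 54.4 × (569.30/439.90) = 54.4 × 1.294158 = 70.4022
crude oil: 29.2 × (62.12/57.50) = 29.2 × 1.080348 = 31.5462
Index = Σ wᵢ·(p₁ᵢ/p₀ᵢ) = 12.9570 + 70.4022 + 31.5462 = 114.9054

114.91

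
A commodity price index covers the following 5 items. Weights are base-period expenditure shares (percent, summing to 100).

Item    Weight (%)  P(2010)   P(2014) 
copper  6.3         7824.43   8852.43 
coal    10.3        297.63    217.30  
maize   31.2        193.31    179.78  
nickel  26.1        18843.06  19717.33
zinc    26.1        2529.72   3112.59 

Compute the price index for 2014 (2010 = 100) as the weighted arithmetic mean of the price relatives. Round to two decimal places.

copper: 6.3 × (8852.43/7824.43) = 6.3 × 1.131383 = 7.1277
coal: 10.3 × (217.30/297.63) = 10.3 × 0.730101 = 7.5200
maize: 31.2 × (179.78/193.31) = 31.2 × 0.930009 = 29.0163
nickel: 26.1 × (19717.33/18843.06) = 26.1 × 1.046397 = 27.3110
zinc: 26.1 × (3112.59/2529.72) = 26.1 × 1.230409 = 32.1137
Index = Σ wᵢ·(p₁ᵢ/p₀ᵢ) = 7.1277 + 7.5200 + 29.0163 + 27.3110 + 32.1137 = 103.0887

103.09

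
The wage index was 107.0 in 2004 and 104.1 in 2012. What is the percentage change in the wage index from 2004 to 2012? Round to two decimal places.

-2.71%

Change = (104.1 − 107.0) / 107.0 × 100
       = -2.9 / 107.0 × 100 = -2.7103%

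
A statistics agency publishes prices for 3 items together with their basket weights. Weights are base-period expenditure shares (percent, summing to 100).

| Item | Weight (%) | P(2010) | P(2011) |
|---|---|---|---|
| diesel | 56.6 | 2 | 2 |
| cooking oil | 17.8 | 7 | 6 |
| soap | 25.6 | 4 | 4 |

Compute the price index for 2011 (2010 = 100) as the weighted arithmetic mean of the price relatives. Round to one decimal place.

97.5

diesel: 56.6 × (2/2) = 56.6 × 1.000000 = 56.6000
cooking oil: 17.8 × (6/7) = 17.8 × 0.857143 = 15.2571
soap: 25.6 × (4/4) = 25.6 × 1.000000 = 25.6000
Index = Σ wᵢ·(p₁ᵢ/p₀ᵢ) = 56.6000 + 15.2571 + 25.6000 = 97.4571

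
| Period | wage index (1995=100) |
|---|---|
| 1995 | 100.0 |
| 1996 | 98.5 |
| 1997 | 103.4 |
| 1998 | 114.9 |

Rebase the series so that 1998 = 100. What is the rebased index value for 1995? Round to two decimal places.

87.03

Rebased(1995) = 100.0 / 114.9 × 100 = 87.0322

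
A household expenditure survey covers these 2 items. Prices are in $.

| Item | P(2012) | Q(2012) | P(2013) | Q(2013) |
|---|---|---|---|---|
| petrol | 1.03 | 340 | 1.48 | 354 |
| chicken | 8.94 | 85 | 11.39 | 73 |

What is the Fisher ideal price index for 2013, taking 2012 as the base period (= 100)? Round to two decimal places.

132.89

Laspeyres component (base-period weights):
ΣP(2013)Q(2012) = 1.48×340 + 11.39×85 = 503.2 + 968.15 = 1471.35
ΣP(2012)Q(2012) = 1.03×340 + 8.94×85 = 350.2 + 759.9 = 1110.1
L = 1471.35 / 1110.1 × 100 = 132.5421
Paasche component (current-period weights):
ΣP(2013)Q(2013) = 1.48×354 + 11.39×73 = 523.92 + 831.47 = 1355.39
ΣP(2012)Q(2013) = 1.03×354 + 8.94×73 = 364.62 + 652.62 = 1017.24
P = 1355.39 / 1017.24 × 100 = 133.2419
Fisher = √(L × P) = √(132.5421 × 133.2419) = 132.8916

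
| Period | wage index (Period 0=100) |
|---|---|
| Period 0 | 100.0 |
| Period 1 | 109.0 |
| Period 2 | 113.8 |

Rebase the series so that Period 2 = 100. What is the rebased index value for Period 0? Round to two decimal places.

Rebased(Period 0) = 100.0 / 113.8 × 100 = 87.8735

87.87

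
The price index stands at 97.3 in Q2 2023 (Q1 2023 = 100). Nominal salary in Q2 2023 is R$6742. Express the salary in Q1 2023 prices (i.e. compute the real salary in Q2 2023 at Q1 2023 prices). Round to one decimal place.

6929.1

Real = Nominal ÷ (Index/100) = 6742 ÷ (97.3/100)
     = 6742 ÷ 0.973 = 6929.0853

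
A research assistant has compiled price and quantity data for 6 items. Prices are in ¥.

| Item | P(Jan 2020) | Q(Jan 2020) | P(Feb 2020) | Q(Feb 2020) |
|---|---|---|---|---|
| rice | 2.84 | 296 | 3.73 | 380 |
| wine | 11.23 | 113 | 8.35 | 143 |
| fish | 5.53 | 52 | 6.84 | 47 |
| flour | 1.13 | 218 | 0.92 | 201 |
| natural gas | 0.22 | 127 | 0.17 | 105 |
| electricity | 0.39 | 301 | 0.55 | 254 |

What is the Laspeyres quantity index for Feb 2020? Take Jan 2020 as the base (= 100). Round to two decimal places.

118.12

Laspeyres quantity index uses base-period prices as weights.
ΣP(Jan 2020)·Q(Feb 2020) = 2.84×380 + 11.23×143 + 5.53×47 + 1.13×201 + 0.22×105 + 0.39×254 = 1079.2 + 1605.89 + 259.91 + 227.13 + 23.1 + 99.06 = 3294.29
ΣP(Jan 2020)·Q(Jan 2020) = 2.84×296 + 11.23×113 + 5.53×52 + 1.13×218 + 0.22×127 + 0.39×301 = 840.64 + 1268.99 + 287.56 + 246.34 + 27.94 + 117.39 = 2788.86
Index = 3294.29 / 2788.86 × 100 = 118.1232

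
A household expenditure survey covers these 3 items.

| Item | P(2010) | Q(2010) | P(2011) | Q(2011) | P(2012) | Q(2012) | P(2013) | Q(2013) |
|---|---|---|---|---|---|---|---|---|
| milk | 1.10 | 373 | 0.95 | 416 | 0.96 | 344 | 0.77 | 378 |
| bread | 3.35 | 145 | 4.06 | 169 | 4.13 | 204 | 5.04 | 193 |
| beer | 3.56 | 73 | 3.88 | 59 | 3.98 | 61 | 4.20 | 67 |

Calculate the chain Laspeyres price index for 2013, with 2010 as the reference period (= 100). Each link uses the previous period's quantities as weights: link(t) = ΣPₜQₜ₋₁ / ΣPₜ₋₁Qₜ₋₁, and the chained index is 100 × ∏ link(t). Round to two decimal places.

118.05

Link 2010→2011:
ΣP(2011)Q(2010) = 0.95×373 + 4.06×145 + 3.88×73 = 354.35 + 588.7 + 283.24 = 1226.29
ΣP(2010)Q(2010) = 1.10×373 + 3.35×145 + 3.56×73 = 410.3 + 485.75 + 259.88 = 1155.93
link = 1226.29/1155.93 = 1.060869
Link 2011→2012:
ΣP(2012)Q(2011) = 0.96×416 + 4.13×169 + 3.98×59 = 399.36 + 697.97 + 234.82 = 1332.15
ΣP(2011)Q(2011) = 0.95×416 + 4.06×169 + 3.88×59 = 395.2 + 686.14 + 228.92 = 1310.26
link = 1332.15/1310.26 = 1.016707
Link 2012→2013:
ΣP(2013)Q(2012) = 0.77×344 + 5.04×204 + 4.20×61 = 264.88 + 1028.16 + 256.2 = 1549.24
ΣP(2012)Q(2012) = 0.96×344 + 4.13×204 + 3.98×61 = 330.24 + 842.52 + 242.78 = 1415.54
link = 1549.24/1415.54 = 1.094452
Chained index = 100 × 1.060869 × 1.016707 × 1.094452 = 118.0467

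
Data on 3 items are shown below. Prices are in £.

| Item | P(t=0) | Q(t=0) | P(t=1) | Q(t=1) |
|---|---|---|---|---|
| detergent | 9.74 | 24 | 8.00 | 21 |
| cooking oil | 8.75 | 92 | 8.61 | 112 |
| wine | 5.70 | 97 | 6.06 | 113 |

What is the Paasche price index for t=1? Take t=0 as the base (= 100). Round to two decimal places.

Paasche price index uses current-period quantities as weights.
ΣP(t=1)·Q(t=1) = 8.00×21 + 8.61×112 + 6.06×113 = 168 + 964.32 + 684.78 = 1817.1
ΣP(t=0)·Q(t=1) = 9.74×21 + 8.75×112 + 5.70×113 = 204.54 + 980 + 644.1 = 1828.64
Index = 1817.1 / 1828.64 × 100 = 99.3689

99.37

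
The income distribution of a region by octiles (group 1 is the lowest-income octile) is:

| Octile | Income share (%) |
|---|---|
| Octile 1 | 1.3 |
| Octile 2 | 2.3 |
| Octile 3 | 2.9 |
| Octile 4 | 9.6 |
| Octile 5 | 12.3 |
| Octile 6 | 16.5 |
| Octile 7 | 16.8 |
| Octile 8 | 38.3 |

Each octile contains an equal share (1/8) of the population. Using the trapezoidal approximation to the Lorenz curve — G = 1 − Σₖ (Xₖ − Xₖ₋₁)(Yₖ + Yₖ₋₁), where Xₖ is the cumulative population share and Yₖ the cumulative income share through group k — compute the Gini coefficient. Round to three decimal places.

Cumulative income shares Yₖ: 0.0130, 0.0360, 0.0650, 0.1610, 0.2840, 0.4490, 0.6170, 1.0000
Σ (Xₖ−Xₖ₋₁)(Yₖ+Yₖ₋₁) = (1/8)(0.0130+0.0000) + (1/8)(0.0360+0.0130) + (1/8)(0.0650+0.0360) + (1/8)(0.1610+0.0650) + (1/8)(0.2840+0.1610) + (1/8)(0.4490+0.2840) + (1/8)(0.6170+0.4490) + (1/8)(1.0000+0.6170)
  = 0.0016 + 0.0061 + 0.0126 + 0.0283 + 0.0556 + 0.0916 + 0.1333 + 0.2021 = 0.5313
G = 1 − 0.5313 = 0.4687

0.469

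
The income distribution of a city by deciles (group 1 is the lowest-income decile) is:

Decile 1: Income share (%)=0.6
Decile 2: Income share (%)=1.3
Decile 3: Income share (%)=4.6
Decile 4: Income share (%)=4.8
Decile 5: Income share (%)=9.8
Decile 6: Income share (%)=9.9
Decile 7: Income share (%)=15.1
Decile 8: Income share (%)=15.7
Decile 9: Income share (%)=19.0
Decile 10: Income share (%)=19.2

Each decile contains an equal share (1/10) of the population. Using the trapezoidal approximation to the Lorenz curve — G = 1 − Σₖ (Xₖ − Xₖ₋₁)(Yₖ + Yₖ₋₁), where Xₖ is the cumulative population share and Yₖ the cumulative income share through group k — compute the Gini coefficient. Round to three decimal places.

0.378

Cumulative income shares Yₖ: 0.0060, 0.0190, 0.0650, 0.1130, 0.2110, 0.3100, 0.4610, 0.6180, 0.8080, 1.0000
Σ (Xₖ−Xₖ₋₁)(Yₖ+Yₖ₋₁) = (1/10)(0.0060+0.0000) + (1/10)(0.0190+0.0060) + (1/10)(0.0650+0.0190) + (1/10)(0.1130+0.0650) + (1/10)(0.2110+0.1130) + (1/10)(0.3100+0.2110) + (1/10)(0.4610+0.3100) + (1/10)(0.6180+0.4610) + (1/10)(0.8080+0.6180) + (1/10)(1.0000+0.8080)
  = 0.0006 + 0.0025 + 0.0084 + 0.0178 + 0.0324 + 0.0521 + 0.0771 + 0.1079 + 0.1426 + 0.1808 = 0.6222
G = 1 − 0.6222 = 0.3778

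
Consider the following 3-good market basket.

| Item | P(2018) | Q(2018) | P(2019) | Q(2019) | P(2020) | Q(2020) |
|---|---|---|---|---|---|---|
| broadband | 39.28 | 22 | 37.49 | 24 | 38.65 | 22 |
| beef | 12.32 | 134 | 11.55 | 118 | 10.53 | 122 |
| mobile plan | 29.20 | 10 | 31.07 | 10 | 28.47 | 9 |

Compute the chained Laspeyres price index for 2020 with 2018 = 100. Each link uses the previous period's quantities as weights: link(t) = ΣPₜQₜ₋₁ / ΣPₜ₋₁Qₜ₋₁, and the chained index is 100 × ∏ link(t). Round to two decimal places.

91.19

Link 2018→2019:
ΣP(2019)Q(2018) = 37.49×22 + 11.55×134 + 31.07×10 = 824.78 + 1547.7 + 310.7 = 2683.18
ΣP(2018)Q(2018) = 39.28×22 + 12.32×134 + 29.20×10 = 864.16 + 1650.88 + 292 = 2807.04
link = 2683.18/2807.04 = 0.955875
Link 2019→2020:
ΣP(2020)Q(2019) = 38.65×24 + 10.53×118 + 28.47×10 = 927.6 + 1242.54 + 284.7 = 2454.84
ΣP(2019)Q(2019) = 37.49×24 + 11.55×118 + 31.07×10 = 899.76 + 1362.9 + 310.7 = 2573.36
link = 2454.84/2573.36 = 0.953943
Chained index = 100 × 0.955875 × 0.953943 = 91.1851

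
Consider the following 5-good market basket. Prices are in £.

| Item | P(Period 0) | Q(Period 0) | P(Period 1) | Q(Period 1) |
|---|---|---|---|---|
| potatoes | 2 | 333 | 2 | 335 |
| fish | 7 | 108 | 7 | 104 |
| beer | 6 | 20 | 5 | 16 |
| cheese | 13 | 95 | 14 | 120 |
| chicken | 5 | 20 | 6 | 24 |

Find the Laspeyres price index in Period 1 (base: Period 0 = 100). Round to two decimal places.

103.30

Laspeyres price index uses base-period quantities as weights.
ΣP(Period 1)·Q(Period 0) = 2×333 + 7×108 + 5×20 + 14×95 + 6×20 = 666 + 756 + 100 + 1330 + 120 = 2972
ΣP(Period 0)·Q(Period 0) = 2×333 + 7×108 + 6×20 + 13×95 + 5×20 = 666 + 756 + 120 + 1235 + 100 = 2877
Index = 2972 / 2877 × 100 = 103.3021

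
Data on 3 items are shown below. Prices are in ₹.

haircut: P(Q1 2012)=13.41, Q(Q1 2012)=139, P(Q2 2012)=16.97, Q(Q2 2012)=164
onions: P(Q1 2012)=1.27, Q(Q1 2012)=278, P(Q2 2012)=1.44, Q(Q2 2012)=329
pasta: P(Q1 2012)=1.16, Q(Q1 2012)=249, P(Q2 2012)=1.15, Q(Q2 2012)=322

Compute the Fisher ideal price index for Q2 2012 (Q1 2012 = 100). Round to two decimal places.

121.41

Laspeyres component (base-period weights):
ΣP(Q2 2012)Q(Q1 2012) = 16.97×139 + 1.44×278 + 1.15×249 = 2358.83 + 400.32 + 286.35 = 3045.5
ΣP(Q1 2012)Q(Q1 2012) = 13.41×139 + 1.27×278 + 1.16×249 = 1863.99 + 353.06 + 288.84 = 2505.89
L = 3045.5 / 2505.89 × 100 = 121.5337
Paasche component (current-period weights):
ΣP(Q2 2012)Q(Q2 2012) = 16.97×164 + 1.44×329 + 1.15×322 = 2783.08 + 473.76 + 370.3 = 3627.14
ΣP(Q1 2012)Q(Q2 2012) = 13.41×164 + 1.27×329 + 1.16×322 = 2199.24 + 417.83 + 373.52 = 2990.59
P = 3627.14 / 2990.59 × 100 = 121.2851
Fisher = √(L × P) = √(121.5337 × 121.2851) = 121.4093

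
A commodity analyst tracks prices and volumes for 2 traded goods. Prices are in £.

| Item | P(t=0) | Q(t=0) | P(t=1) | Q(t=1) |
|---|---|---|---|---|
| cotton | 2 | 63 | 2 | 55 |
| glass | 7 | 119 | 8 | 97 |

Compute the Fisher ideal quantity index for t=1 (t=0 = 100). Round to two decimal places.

82.23

Laspeyres component (base-period weights):
ΣP(t=0)Q(t=1) = 2×55 + 7×97 = 110 + 679 = 789
ΣP(t=0)Q(t=0) = 2×63 + 7×119 = 126 + 833 = 959
L = 789 / 959 × 100 = 82.2732
Paasche component (current-period weights):
ΣP(t=1)Q(t=1) = 2×55 + 8×97 = 110 + 776 = 886
ΣP(t=1)Q(t=0) = 2×63 + 8×119 = 126 + 952 = 1078
P = 886 / 1078 × 100 = 82.1892
Fisher = √(L × P) = √(82.2732 × 82.1892) = 82.2312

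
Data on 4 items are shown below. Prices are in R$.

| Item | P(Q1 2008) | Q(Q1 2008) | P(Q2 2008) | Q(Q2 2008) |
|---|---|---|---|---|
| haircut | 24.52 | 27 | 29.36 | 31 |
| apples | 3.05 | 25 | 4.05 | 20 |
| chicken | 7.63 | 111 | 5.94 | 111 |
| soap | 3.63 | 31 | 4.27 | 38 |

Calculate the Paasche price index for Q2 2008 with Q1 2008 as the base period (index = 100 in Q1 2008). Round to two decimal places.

Paasche price index uses current-period quantities as weights.
ΣP(Q2 2008)·Q(Q2 2008) = 29.36×31 + 4.05×20 + 5.94×111 + 4.27×38 = 910.16 + 81 + 659.34 + 162.26 = 1812.76
ΣP(Q1 2008)·Q(Q2 2008) = 24.52×31 + 3.05×20 + 7.63×111 + 3.63×38 = 760.12 + 61 + 846.93 + 137.94 = 1805.99
Index = 1812.76 / 1805.99 × 100 = 100.3749

100.37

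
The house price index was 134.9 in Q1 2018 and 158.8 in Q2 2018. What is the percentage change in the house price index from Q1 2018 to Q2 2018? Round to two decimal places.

17.72%

Change = (158.8 − 134.9) / 134.9 × 100
       = 23.9 / 134.9 × 100 = 17.7168%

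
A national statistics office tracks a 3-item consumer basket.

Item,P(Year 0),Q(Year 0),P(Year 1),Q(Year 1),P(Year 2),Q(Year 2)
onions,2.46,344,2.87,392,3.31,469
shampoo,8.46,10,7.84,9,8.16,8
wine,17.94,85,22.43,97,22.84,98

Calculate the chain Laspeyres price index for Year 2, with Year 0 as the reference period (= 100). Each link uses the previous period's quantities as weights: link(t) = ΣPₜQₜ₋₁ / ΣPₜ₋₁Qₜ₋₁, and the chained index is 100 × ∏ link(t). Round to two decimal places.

128.76

Link Year 0→Year 1:
ΣP(Year 1)Q(Year 0) = 2.87×344 + 7.84×10 + 22.43×85 = 987.28 + 78.4 + 1906.55 = 2972.23
ΣP(Year 0)Q(Year 0) = 2.46×344 + 8.46×10 + 17.94×85 = 846.24 + 84.6 + 1524.9 = 2455.74
link = 2972.23/2455.74 = 1.210319
Link Year 1→Year 2:
ΣP(Year 2)Q(Year 1) = 3.31×392 + 8.16×9 + 22.84×97 = 1297.52 + 73.44 + 2215.48 = 3586.44
ΣP(Year 1)Q(Year 1) = 2.87×392 + 7.84×9 + 22.43×97 = 1125.04 + 70.56 + 2175.71 = 3371.31
link = 3586.44/3371.31 = 1.063812
Chained index = 100 × 1.210319 × 1.063812 = 128.7552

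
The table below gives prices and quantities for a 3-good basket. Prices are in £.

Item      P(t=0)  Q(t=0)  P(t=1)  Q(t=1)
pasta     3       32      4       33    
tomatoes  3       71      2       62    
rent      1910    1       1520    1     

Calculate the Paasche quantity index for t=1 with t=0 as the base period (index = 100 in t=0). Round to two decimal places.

Paasche quantity index uses current-period prices as weights.
ΣP(t=1)·Q(t=1) = 4×33 + 2×62 + 1520×1 = 132 + 124 + 1520 = 1776
ΣP(t=1)·Q(t=0) = 4×32 + 2×71 + 1520×1 = 128 + 142 + 1520 = 1790
Index = 1776 / 1790 × 100 = 99.2179

99.22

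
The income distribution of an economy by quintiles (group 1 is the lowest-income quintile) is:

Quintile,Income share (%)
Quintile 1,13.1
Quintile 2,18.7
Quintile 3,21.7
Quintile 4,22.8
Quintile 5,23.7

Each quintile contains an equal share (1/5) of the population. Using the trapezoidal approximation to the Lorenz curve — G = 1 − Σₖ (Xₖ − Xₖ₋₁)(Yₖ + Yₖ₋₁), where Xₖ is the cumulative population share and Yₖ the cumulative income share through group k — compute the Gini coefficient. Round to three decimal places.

0.101

Cumulative income shares Yₖ: 0.1310, 0.3180, 0.5350, 0.7630, 1.0000
Σ (Xₖ−Xₖ₋₁)(Yₖ+Yₖ₋₁) = (1/5)(0.1310+0.0000) + (1/5)(0.3180+0.1310) + (1/5)(0.5350+0.3180) + (1/5)(0.7630+0.5350) + (1/5)(1.0000+0.7630)
  = 0.0262 + 0.0898 + 0.1706 + 0.2596 + 0.3526 = 0.8988
G = 1 − 0.8988 = 0.1012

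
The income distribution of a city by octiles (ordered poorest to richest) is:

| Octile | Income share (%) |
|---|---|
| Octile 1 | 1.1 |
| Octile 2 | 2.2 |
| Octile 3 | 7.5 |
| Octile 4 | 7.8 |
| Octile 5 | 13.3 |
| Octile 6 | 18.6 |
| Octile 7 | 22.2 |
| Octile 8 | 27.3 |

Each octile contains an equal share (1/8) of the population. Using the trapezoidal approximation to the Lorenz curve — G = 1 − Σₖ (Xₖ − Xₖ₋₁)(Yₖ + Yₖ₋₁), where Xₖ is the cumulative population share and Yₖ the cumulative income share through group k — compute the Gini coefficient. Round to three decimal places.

0.403

Cumulative income shares Yₖ: 0.0110, 0.0330, 0.1080, 0.1860, 0.3190, 0.5050, 0.7270, 1.0000
Σ (Xₖ−Xₖ₋₁)(Yₖ+Yₖ₋₁) = (1/8)(0.0110+0.0000) + (1/8)(0.0330+0.0110) + (1/8)(0.1080+0.0330) + (1/8)(0.1860+0.1080) + (1/8)(0.3190+0.1860) + (1/8)(0.5050+0.3190) + (1/8)(0.7270+0.5050) + (1/8)(1.0000+0.7270)
  = 0.0014 + 0.0055 + 0.0176 + 0.0367 + 0.0631 + 0.1030 + 0.1540 + 0.2159 = 0.5972
G = 1 − 0.5972 = 0.4028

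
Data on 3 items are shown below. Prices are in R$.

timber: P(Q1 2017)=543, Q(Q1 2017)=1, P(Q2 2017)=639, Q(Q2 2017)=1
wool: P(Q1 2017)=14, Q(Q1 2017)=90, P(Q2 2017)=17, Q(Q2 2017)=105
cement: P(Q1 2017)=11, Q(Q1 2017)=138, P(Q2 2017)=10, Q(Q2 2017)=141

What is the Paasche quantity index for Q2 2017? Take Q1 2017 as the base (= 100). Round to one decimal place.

Paasche quantity index uses current-period prices as weights.
ΣP(Q2 2017)·Q(Q2 2017) = 639×1 + 17×105 + 10×141 = 639 + 1785 + 1410 = 3834
ΣP(Q2 2017)·Q(Q1 2017) = 639×1 + 17×90 + 10×138 = 639 + 1530 + 1380 = 3549
Index = 3834 / 3549 × 100 = 108.0304

108.0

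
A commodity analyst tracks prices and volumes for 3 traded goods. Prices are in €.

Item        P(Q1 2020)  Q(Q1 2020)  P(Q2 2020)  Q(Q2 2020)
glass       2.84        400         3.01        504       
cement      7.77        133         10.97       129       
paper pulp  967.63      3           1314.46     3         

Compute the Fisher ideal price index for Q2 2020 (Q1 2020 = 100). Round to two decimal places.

129.54

Laspeyres component (base-period weights):
ΣP(Q2 2020)Q(Q1 2020) = 3.01×400 + 10.97×133 + 1314.46×3 = 1204 + 1459.01 + 3943.38 = 6606.39
ΣP(Q1 2020)Q(Q1 2020) = 2.84×400 + 7.77×133 + 967.63×3 = 1136 + 1033.41 + 2902.89 = 5072.3
L = 6606.39 / 5072.3 × 100 = 130.2445
Paasche component (current-period weights):
ΣP(Q2 2020)Q(Q2 2020) = 3.01×504 + 10.97×129 + 1314.46×3 = 1517.04 + 1415.13 + 3943.38 = 6875.55
ΣP(Q1 2020)Q(Q2 2020) = 2.84×504 + 7.77×129 + 967.63×3 = 1431.36 + 1002.33 + 2902.89 = 5336.58
P = 6875.55 / 5336.58 × 100 = 128.8381
Fisher = √(L × P) = √(130.2445 × 128.8381) = 129.5394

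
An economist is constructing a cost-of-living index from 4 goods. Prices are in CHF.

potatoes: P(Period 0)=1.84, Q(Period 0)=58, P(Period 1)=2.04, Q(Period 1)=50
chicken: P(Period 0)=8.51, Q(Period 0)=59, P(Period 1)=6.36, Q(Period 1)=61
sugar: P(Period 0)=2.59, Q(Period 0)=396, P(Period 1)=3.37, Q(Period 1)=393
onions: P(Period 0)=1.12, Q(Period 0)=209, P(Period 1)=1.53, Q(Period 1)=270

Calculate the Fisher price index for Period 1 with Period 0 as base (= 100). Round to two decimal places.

Laspeyres component (base-period weights):
ΣP(Period 1)Q(Period 0) = 2.04×58 + 6.36×59 + 3.37×396 + 1.53×209 = 118.32 + 375.24 + 1334.52 + 319.77 = 2147.85
ΣP(Period 0)Q(Period 0) = 1.84×58 + 8.51×59 + 2.59×396 + 1.12×209 = 106.72 + 502.09 + 1025.64 + 234.08 = 1868.53
L = 2147.85 / 1868.53 × 100 = 114.9486
Paasche component (current-period weights):
ΣP(Period 1)Q(Period 1) = 2.04×50 + 6.36×61 + 3.37×393 + 1.53×270 = 102 + 387.96 + 1324.41 + 413.1 = 2227.47
ΣP(Period 0)Q(Period 1) = 1.84×50 + 8.51×61 + 2.59×393 + 1.12×270 = 92 + 519.11 + 1017.87 + 302.4 = 1931.38
P = 2227.47 / 1931.38 × 100 = 115.3305
Fisher = √(L × P) = √(114.9486 × 115.3305) = 115.1394

115.14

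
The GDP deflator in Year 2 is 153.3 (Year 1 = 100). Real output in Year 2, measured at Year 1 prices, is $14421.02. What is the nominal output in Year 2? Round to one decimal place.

Nominal = Real × (Index/100) = 14421.02 × (153.3/100)
        = 14421.02 × 1.533 = 22107.4237

22107.4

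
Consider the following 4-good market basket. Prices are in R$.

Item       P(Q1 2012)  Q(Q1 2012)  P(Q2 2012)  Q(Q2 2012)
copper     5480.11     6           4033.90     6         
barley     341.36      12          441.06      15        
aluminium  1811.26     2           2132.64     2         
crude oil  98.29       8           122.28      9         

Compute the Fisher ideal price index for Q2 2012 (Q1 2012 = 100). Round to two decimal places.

84.53

Laspeyres component (base-period weights):
ΣP(Q2 2012)Q(Q1 2012) = 4033.90×6 + 441.06×12 + 2132.64×2 + 122.28×8 = 24203.4 + 5292.72 + 4265.28 + 978.24 = 34739.64
ΣP(Q1 2012)Q(Q1 2012) = 5480.11×6 + 341.36×12 + 1811.26×2 + 98.29×8 = 32880.66 + 4096.32 + 3622.52 + 786.32 = 41385.82
L = 34739.64 / 41385.82 × 100 = 83.9409
Paasche component (current-period weights):
ΣP(Q2 2012)Q(Q2 2012) = 4033.90×6 + 441.06×15 + 2132.64×2 + 122.28×9 = 24203.4 + 6615.9 + 4265.28 + 1100.52 = 36185.1
ΣP(Q1 2012)Q(Q2 2012) = 5480.11×6 + 341.36×15 + 1811.26×2 + 98.29×9 = 32880.66 + 5120.4 + 3622.52 + 884.61 = 42508.19
P = 36185.1 / 42508.19 × 100 = 85.1250
Fisher = √(L × P) = √(83.9409 × 85.1250) = 84.5309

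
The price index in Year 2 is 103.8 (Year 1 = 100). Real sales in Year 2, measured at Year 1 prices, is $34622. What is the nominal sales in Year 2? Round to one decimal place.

35937.6

Nominal = Real × (Index/100) = 34622 × (103.8/100)
        = 34622 × 1.038 = 35937.6360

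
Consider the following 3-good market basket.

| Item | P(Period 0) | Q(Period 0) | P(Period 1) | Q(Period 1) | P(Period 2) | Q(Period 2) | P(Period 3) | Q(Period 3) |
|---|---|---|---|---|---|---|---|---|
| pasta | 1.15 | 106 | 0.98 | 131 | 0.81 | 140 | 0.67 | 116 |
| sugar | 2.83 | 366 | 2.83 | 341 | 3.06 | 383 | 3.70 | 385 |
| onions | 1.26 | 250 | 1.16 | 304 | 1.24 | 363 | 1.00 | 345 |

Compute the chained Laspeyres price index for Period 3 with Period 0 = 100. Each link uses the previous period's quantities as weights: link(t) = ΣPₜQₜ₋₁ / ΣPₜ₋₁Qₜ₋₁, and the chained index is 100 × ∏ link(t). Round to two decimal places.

110.65

Link Period 0→Period 1:
ΣP(Period 1)Q(Period 0) = 0.98×106 + 2.83×366 + 1.16×250 = 103.88 + 1035.78 + 290 = 1429.66
ΣP(Period 0)Q(Period 0) = 1.15×106 + 2.83×366 + 1.26×250 = 121.9 + 1035.78 + 315 = 1472.68
link = 1429.66/1472.68 = 0.970788
Link Period 1→Period 2:
ΣP(Period 2)Q(Period 1) = 0.81×131 + 3.06×341 + 1.24×304 = 106.11 + 1043.46 + 376.96 = 1526.53
ΣP(Period 1)Q(Period 1) = 0.98×131 + 2.83×341 + 1.16×304 = 128.38 + 965.03 + 352.64 = 1446.05
link = 1526.53/1446.05 = 1.055655
Link Period 2→Period 3:
ΣP(Period 3)Q(Period 2) = 0.67×140 + 3.70×383 + 1.00×363 = 93.8 + 1417.1 + 363 = 1873.9
ΣP(Period 2)Q(Period 2) = 0.81×140 + 3.06×383 + 1.24×363 = 113.4 + 1171.98 + 450.12 = 1735.5
link = 1873.9/1735.5 = 1.079746
Chained index = 100 × 0.970788 × 1.055655 × 1.079746 = 110.6543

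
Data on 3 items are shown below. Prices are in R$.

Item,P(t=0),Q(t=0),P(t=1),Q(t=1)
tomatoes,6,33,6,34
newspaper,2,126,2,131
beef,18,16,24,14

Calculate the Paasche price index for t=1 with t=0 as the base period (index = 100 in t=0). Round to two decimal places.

111.70

Paasche price index uses current-period quantities as weights.
ΣP(t=1)·Q(t=1) = 6×34 + 2×131 + 24×14 = 204 + 262 + 336 = 802
ΣP(t=0)·Q(t=1) = 6×34 + 2×131 + 18×14 = 204 + 262 + 252 = 718
Index = 802 / 718 × 100 = 111.6992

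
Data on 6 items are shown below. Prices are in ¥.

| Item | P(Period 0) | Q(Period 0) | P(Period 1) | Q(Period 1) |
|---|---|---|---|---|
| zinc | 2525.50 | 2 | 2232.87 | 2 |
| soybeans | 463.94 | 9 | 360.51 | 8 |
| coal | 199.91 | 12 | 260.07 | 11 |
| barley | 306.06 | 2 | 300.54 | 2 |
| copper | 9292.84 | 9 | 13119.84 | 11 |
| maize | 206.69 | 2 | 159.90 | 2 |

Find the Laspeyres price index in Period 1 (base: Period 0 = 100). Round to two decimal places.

Laspeyres price index uses base-period quantities as weights.
ΣP(Period 1)·Q(Period 0) = 2232.87×2 + 360.51×9 + 260.07×12 + 300.54×2 + 13119.84×9 + 159.90×2 = 4465.74 + 3244.59 + 3120.84 + 601.08 + 118078.56 + 319.8 = 129830.61
ΣP(Period 0)·Q(Period 0) = 2525.50×2 + 463.94×9 + 199.91×12 + 306.06×2 + 9292.84×9 + 206.69×2 = 5051 + 4175.46 + 2398.92 + 612.12 + 83635.56 + 413.38 = 96286.44
Index = 129830.61 / 96286.44 × 100 = 134.8379

134.84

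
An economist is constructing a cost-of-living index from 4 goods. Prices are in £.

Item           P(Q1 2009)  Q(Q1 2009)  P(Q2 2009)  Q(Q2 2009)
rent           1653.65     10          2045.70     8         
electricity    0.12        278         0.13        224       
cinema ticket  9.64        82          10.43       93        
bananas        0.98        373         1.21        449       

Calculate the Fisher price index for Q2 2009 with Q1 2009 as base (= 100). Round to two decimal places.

Laspeyres component (base-period weights):
ΣP(Q2 2009)Q(Q1 2009) = 2045.70×10 + 0.13×278 + 10.43×82 + 1.21×373 = 20457 + 36.14 + 855.26 + 451.33 = 21799.73
ΣP(Q1 2009)Q(Q1 2009) = 1653.65×10 + 0.12×278 + 9.64×82 + 0.98×373 = 16536.5 + 33.36 + 790.48 + 365.54 = 17725.88
L = 21799.73 / 17725.88 × 100 = 122.9825
Paasche component (current-period weights):
ΣP(Q2 2009)Q(Q2 2009) = 2045.70×8 + 0.13×224 + 10.43×93 + 1.21×449 = 16365.6 + 29.12 + 969.99 + 543.29 = 17908
ΣP(Q1 2009)Q(Q2 2009) = 1653.65×8 + 0.12×224 + 9.64×93 + 0.98×449 = 13229.2 + 26.88 + 896.52 + 440.02 = 14592.62
P = 17908 / 14592.62 × 100 = 122.7196
Fisher = √(L × P) = √(122.9825 × 122.7196) = 122.8510

122.85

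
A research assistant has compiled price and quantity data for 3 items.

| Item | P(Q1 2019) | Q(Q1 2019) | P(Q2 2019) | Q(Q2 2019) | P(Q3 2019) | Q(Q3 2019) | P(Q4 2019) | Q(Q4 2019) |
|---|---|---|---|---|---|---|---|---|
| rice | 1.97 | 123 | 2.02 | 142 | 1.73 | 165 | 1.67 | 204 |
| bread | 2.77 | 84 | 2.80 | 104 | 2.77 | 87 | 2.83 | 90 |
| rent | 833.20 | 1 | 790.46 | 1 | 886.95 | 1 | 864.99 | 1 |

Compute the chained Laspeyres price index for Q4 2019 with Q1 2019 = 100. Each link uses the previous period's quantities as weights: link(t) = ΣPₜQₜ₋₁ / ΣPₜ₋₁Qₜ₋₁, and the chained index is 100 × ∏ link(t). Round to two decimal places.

Link Q1 2019→Q2 2019:
ΣP(Q2 2019)Q(Q1 2019) = 2.02×123 + 2.80×84 + 790.46×1 = 248.46 + 235.2 + 790.46 = 1274.12
ΣP(Q1 2019)Q(Q1 2019) = 1.97×123 + 2.77×84 + 833.20×1 = 242.31 + 232.68 + 833.2 = 1308.19
link = 1274.12/1308.19 = 0.973956
Link Q2 2019→Q3 2019:
ΣP(Q3 2019)Q(Q2 2019) = 1.73×142 + 2.77×104 + 886.95×1 = 245.66 + 288.08 + 886.95 = 1420.69
ΣP(Q2 2019)Q(Q2 2019) = 2.02×142 + 2.80×104 + 790.46×1 = 286.84 + 291.2 + 790.46 = 1368.5
link = 1420.69/1368.5 = 1.038137
Link Q3 2019→Q4 2019:
ΣP(Q4 2019)Q(Q3 2019) = 1.67×165 + 2.83×87 + 864.99×1 = 275.55 + 246.21 + 864.99 = 1386.75
ΣP(Q3 2019)Q(Q3 2019) = 1.73×165 + 2.77×87 + 886.95×1 = 285.45 + 240.99 + 886.95 = 1413.39
link = 1386.75/1413.39 = 0.981152
Chained index = 100 × 0.973956 × 1.038137 × 0.981152 = 99.2042

99.20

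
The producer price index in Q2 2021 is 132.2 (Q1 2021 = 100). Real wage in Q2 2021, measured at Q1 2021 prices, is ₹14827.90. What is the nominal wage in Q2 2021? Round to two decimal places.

19602.48

Nominal = Real × (Index/100) = 14827.90 × (132.2/100)
        = 14827.90 × 1.322 = 19602.4838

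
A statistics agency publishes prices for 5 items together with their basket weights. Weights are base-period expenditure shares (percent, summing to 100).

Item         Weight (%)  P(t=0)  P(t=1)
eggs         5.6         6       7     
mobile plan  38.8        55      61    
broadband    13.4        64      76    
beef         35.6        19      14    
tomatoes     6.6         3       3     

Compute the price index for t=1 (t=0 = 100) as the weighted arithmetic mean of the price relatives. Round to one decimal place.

eggs: 5.6 × (7/6) = 5.6 × 1.166667 = 6.5333
mobile plan: 38.8 × (61/55) = 38.8 × 1.109091 = 43.0327
broadband: 13.4 × (76/64) = 13.4 × 1.187500 = 15.9125
beef: 35.6 × (14/19) = 35.6 × 0.736842 = 26.2316
tomatoes: 6.6 × (3/3) = 6.6 × 1.000000 = 6.6000
Index = Σ wᵢ·(p₁ᵢ/p₀ᵢ) = 6.5333 + 43.0327 + 15.9125 + 26.2316 + 6.6000 = 98.3101

98.3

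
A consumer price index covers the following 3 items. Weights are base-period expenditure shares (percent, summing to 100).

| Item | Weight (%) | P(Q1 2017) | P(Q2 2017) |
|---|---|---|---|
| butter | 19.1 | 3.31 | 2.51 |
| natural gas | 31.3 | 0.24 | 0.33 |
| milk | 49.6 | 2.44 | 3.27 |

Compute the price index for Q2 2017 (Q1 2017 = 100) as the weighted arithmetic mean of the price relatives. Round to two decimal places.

123.99

butter: 19.1 × (2.51/3.31) = 19.1 × 0.758308 = 14.4837
natural gas: 31.3 × (0.33/0.24) = 31.3 × 1.375000 = 43.0375
milk: 49.6 × (3.27/2.44) = 49.6 × 1.340164 = 66.4721
Index = Σ wᵢ·(p₁ᵢ/p₀ᵢ) = 14.4837 + 43.0375 + 66.4721 = 123.9933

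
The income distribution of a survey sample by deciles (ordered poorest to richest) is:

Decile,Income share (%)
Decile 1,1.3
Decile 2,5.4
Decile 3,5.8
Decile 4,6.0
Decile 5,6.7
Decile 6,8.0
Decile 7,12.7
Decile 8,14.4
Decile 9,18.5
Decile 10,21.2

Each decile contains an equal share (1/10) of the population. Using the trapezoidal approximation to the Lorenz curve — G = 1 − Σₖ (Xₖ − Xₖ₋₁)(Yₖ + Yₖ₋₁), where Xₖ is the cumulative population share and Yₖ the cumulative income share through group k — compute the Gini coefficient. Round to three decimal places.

0.335

Cumulative income shares Yₖ: 0.0130, 0.0670, 0.1250, 0.1850, 0.2520, 0.3320, 0.4590, 0.6030, 0.7880, 1.0000
Σ (Xₖ−Xₖ₋₁)(Yₖ+Yₖ₋₁) = (1/10)(0.0130+0.0000) + (1/10)(0.0670+0.0130) + (1/10)(0.1250+0.0670) + (1/10)(0.1850+0.1250) + (1/10)(0.2520+0.1850) + (1/10)(0.3320+0.2520) + (1/10)(0.4590+0.3320) + (1/10)(0.6030+0.4590) + (1/10)(0.7880+0.6030) + (1/10)(1.0000+0.7880)
  = 0.0013 + 0.0080 + 0.0192 + 0.0310 + 0.0437 + 0.0584 + 0.0791 + 0.1062 + 0.1391 + 0.1788 = 0.6648
G = 1 − 0.6648 = 0.3352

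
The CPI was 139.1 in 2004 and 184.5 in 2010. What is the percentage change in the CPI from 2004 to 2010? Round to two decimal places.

32.64%

Change = (184.5 − 139.1) / 139.1 × 100
       = 45.4 / 139.1 × 100 = 32.6384%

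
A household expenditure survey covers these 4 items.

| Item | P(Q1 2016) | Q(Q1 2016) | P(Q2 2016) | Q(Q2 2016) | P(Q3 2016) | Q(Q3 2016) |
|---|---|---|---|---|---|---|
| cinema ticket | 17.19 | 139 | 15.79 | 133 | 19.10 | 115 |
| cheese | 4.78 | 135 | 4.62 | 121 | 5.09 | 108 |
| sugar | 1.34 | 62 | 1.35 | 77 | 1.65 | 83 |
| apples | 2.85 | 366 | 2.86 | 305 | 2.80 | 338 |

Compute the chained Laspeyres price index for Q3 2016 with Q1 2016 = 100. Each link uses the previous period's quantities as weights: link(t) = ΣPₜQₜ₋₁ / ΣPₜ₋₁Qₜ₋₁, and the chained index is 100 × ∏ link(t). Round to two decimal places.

Link Q1 2016→Q2 2016:
ΣP(Q2 2016)Q(Q1 2016) = 15.79×139 + 4.62×135 + 1.35×62 + 2.86×366 = 2194.81 + 623.7 + 83.7 + 1046.76 = 3948.97
ΣP(Q1 2016)Q(Q1 2016) = 17.19×139 + 4.78×135 + 1.34×62 + 2.85×366 = 2389.41 + 645.3 + 83.08 + 1043.1 = 4160.89
link = 3948.97/4160.89 = 0.949069
Link Q2 2016→Q3 2016:
ΣP(Q3 2016)Q(Q2 2016) = 19.10×133 + 5.09×121 + 1.65×77 + 2.80×305 = 2540.3 + 615.89 + 127.05 + 854 = 4137.24
ΣP(Q2 2016)Q(Q2 2016) = 15.79×133 + 4.62×121 + 1.35×77 + 2.86×305 = 2100.07 + 559.02 + 103.95 + 872.3 = 3635.34
link = 4137.24/3635.34 = 1.138061
Chained index = 100 × 0.949069 × 1.138061 = 108.0098

108.01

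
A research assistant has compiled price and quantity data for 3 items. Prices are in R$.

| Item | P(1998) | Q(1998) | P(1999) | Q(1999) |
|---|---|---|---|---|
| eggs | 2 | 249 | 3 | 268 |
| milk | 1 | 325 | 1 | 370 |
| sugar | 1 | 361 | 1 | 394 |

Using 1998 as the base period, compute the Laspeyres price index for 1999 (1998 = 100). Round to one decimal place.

121.0

Laspeyres price index uses base-period quantities as weights.
ΣP(1999)·Q(1998) = 3×249 + 1×325 + 1×361 = 747 + 325 + 361 = 1433
ΣP(1998)·Q(1998) = 2×249 + 1×325 + 1×361 = 498 + 325 + 361 = 1184
Index = 1433 / 1184 × 100 = 121.0304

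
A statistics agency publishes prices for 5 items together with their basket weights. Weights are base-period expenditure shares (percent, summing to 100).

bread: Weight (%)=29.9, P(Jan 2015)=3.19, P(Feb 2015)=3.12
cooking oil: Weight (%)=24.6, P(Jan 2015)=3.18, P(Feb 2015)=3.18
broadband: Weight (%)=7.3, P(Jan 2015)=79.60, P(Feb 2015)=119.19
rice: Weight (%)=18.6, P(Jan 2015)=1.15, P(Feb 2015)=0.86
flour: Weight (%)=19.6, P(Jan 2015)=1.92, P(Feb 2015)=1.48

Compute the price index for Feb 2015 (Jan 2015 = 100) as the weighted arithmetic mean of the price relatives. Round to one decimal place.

93.8

bread: 29.9 × (3.12/3.19) = 29.9 × 0.978056 = 29.2439
cooking oil: 24.6 × (3.18/3.18) = 24.6 × 1.000000 = 24.6000
broadband: 7.3 × (119.19/79.60) = 7.3 × 1.497362 = 10.9307
rice: 18.6 × (0.86/1.15) = 18.6 × 0.747826 = 13.9096
flour: 19.6 × (1.48/1.92) = 19.6 × 0.770833 = 15.1083
Index = Σ wᵢ·(p₁ᵢ/p₀ᵢ) = 29.2439 + 24.6000 + 10.9307 + 13.9096 + 15.1083 = 93.7925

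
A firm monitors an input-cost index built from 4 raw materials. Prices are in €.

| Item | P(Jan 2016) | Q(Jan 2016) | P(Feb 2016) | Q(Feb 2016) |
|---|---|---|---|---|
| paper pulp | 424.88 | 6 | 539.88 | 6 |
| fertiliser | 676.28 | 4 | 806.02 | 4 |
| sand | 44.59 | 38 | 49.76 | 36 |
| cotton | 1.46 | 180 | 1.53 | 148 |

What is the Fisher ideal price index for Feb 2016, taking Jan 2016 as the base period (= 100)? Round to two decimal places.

Laspeyres component (base-period weights):
ΣP(Feb 2016)Q(Jan 2016) = 539.88×6 + 806.02×4 + 49.76×38 + 1.53×180 = 3239.28 + 3224.08 + 1890.88 + 275.4 = 8629.64
ΣP(Jan 2016)Q(Jan 2016) = 424.88×6 + 676.28×4 + 44.59×38 + 1.46×180 = 2549.28 + 2705.12 + 1694.42 + 262.8 = 7211.62
L = 8629.64 / 7211.62 × 100 = 119.6630
Paasche component (current-period weights):
ΣP(Feb 2016)Q(Feb 2016) = 539.88×6 + 806.02×4 + 49.76×36 + 1.53×148 = 3239.28 + 3224.08 + 1791.36 + 226.44 = 8481.16
ΣP(Jan 2016)Q(Feb 2016) = 424.88×6 + 676.28×4 + 44.59×36 + 1.46×148 = 2549.28 + 2705.12 + 1605.24 + 216.08 = 7075.72
P = 8481.16 / 7075.72 × 100 = 119.8629
Fisher = √(L × P) = √(119.6630 × 119.8629) = 119.7629

119.76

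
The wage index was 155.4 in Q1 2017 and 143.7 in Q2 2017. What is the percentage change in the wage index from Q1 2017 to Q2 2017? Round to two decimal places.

-7.53%

Change = (143.7 − 155.4) / 155.4 × 100
       = -11.7 / 155.4 × 100 = -7.5290%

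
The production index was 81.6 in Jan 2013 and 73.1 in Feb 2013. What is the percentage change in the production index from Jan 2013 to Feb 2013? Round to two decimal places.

Change = (73.1 − 81.6) / 81.6 × 100
       = -8.5 / 81.6 × 100 = -10.4167%

-10.42%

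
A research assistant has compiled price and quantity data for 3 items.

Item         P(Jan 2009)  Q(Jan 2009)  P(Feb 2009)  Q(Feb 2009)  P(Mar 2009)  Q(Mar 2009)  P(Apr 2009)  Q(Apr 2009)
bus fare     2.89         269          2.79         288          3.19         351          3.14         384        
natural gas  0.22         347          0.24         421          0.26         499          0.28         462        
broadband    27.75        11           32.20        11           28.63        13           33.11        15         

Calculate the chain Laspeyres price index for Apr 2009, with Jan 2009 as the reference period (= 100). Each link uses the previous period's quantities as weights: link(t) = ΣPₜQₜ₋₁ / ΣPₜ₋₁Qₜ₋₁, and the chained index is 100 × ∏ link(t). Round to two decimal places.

112.79

Link Jan 2009→Feb 2009:
ΣP(Feb 2009)Q(Jan 2009) = 2.79×269 + 0.24×347 + 32.20×11 = 750.51 + 83.28 + 354.2 = 1187.99
ΣP(Jan 2009)Q(Jan 2009) = 2.89×269 + 0.22×347 + 27.75×11 = 777.41 + 76.34 + 305.25 = 1159
link = 1187.99/1159 = 1.025013
Link Feb 2009→Mar 2009:
ΣP(Mar 2009)Q(Feb 2009) = 3.19×288 + 0.26×421 + 28.63×11 = 918.72 + 109.46 + 314.93 = 1343.11
ΣP(Feb 2009)Q(Feb 2009) = 2.79×288 + 0.24×421 + 32.20×11 = 803.52 + 101.04 + 354.2 = 1258.76
link = 1343.11/1258.76 = 1.067010
Link Mar 2009→Apr 2009:
ΣP(Apr 2009)Q(Mar 2009) = 3.14×351 + 0.28×499 + 33.11×13 = 1102.14 + 139.72 + 430.43 = 1672.29
ΣP(Mar 2009)Q(Mar 2009) = 3.19×351 + 0.26×499 + 28.63×13 = 1119.69 + 129.74 + 372.19 = 1621.62
link = 1672.29/1621.62 = 1.031247
Chained index = 100 × 1.025013 × 1.067010 × 1.031247 = 112.7874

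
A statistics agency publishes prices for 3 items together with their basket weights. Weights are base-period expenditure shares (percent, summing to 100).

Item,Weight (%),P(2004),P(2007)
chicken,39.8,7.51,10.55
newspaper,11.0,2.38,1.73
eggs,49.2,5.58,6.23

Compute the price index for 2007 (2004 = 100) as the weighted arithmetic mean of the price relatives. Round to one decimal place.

118.8

chicken: 39.8 × (10.55/7.51) = 39.8 × 1.404794 = 55.9108
newspaper: 11.0 × (1.73/2.38) = 11.0 × 0.726891 = 7.9958
eggs: 49.2 × (6.23/5.58) = 49.2 × 1.116487 = 54.9312
Index = Σ wᵢ·(p₁ᵢ/p₀ᵢ) = 55.9108 + 7.9958 + 54.9312 = 118.8378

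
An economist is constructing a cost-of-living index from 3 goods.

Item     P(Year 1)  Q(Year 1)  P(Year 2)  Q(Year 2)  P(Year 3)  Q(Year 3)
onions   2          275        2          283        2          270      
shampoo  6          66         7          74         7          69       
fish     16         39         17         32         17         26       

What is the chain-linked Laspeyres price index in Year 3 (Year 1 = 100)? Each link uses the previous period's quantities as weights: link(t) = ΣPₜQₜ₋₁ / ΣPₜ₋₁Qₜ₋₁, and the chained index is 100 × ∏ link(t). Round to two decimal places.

Link Year 1→Year 2:
ΣP(Year 2)Q(Year 1) = 2×275 + 7×66 + 17×39 = 550 + 462 + 663 = 1675
ΣP(Year 1)Q(Year 1) = 2×275 + 6×66 + 16×39 = 550 + 396 + 624 = 1570
link = 1675/1570 = 1.066879
Link Year 2→Year 3:
ΣP(Year 3)Q(Year 2) = 2×283 + 7×74 + 17×32 = 566 + 518 + 544 = 1628
ΣP(Year 2)Q(Year 2) = 2×283 + 7×74 + 17×32 = 566 + 518 + 544 = 1628
link = 1628/1628 = 1.000000
Chained index = 100 × 1.066879 × 1.000000 = 106.6879

106.69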